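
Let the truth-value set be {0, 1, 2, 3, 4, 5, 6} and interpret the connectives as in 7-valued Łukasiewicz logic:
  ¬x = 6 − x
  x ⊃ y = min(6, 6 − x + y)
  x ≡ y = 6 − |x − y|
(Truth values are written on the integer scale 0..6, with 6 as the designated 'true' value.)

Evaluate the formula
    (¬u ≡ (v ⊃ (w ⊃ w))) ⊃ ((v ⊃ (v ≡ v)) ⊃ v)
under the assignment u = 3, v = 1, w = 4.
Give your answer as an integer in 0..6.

4

¬u = ¬3 = 3
w ⊃ w = 4 ⊃ 4 = 6
v ⊃ (w ⊃ w) = 1 ⊃ 6 = 6
¬u ≡ (v ⊃ (w ⊃ w)) = 3 ≡ 6 = 3
v ≡ v = 1 ≡ 1 = 6
v ⊃ (v ≡ v) = 1 ⊃ 6 = 6
(v ⊃ (v ≡ v)) ⊃ v = 6 ⊃ 1 = 1
(¬u ≡ (v ⊃ (w ⊃ w))) ⊃ ((v ⊃ (v ≡ v)) ⊃ v) = 3 ⊃ 1 = 4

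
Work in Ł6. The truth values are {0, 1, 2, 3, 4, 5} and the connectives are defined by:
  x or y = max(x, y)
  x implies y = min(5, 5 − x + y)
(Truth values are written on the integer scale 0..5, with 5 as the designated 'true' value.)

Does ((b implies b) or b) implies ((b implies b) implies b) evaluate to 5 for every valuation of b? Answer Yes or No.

Counterexample: take b = 0.
b implies b = 0 implies 0 = 5
(b implies b) or b = 5 or 0 = 5
b implies b = 0 implies 0 = 5
(b implies b) implies b = 5 implies 0 = 0
((b implies b) or b) implies ((b implies b) implies b) = 5 implies 0 = 0
This gives 0 ≠ 5.

No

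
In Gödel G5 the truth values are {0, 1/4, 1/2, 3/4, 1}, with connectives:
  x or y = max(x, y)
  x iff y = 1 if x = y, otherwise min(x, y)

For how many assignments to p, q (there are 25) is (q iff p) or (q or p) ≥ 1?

13

value 1: 13 assignments (counts)
value 3/4: 6 assignments
value 1/2: 4 assignments
value 1/4: 2 assignments
So 13 of the 25 assignments meet the threshold.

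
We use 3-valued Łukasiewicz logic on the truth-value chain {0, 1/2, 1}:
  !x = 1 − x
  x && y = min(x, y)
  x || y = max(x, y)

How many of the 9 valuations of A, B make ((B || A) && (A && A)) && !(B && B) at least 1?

A = 0, B = 0 ↦ 0  <
A = 0, B = 1/2 ↦ 0  <
A = 0, B = 1 ↦ 0  <
A = 1/2, B = 0 ↦ 1/2  <
A = 1/2, B = 1/2 ↦ 1/2  <
A = 1/2, B = 1 ↦ 0  <
A = 1, B = 0 ↦ 1  ≥
A = 1, B = 1/2 ↦ 1/2  <
A = 1, B = 1 ↦ 0  <
So 1 of the 9 assignments meets the threshold.

1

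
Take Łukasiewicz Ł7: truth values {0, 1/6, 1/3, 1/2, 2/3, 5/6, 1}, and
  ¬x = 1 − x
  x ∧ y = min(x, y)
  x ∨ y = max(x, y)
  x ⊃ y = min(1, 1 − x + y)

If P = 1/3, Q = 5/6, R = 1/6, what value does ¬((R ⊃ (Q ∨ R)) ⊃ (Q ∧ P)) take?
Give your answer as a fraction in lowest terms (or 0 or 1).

2/3

Q ∨ R = 5/6 ∨ 1/6 = 5/6
R ⊃ (Q ∨ R) = 1/6 ⊃ 5/6 = 1
Q ∧ P = 5/6 ∧ 1/3 = 1/3
(R ⊃ (Q ∨ R)) ⊃ (Q ∧ P) = 1 ⊃ 1/3 = 1/3
¬((R ⊃ (Q ∨ R)) ⊃ (Q ∧ P)) = ¬1/3 = 2/3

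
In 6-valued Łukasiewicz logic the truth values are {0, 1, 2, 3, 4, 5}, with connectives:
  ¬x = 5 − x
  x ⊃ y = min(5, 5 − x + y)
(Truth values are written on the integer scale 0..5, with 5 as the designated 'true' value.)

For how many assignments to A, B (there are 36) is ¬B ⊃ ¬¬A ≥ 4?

26

value 5: 21 assignments (counts)
value 4: 5 assignments (counts)
value 3: 4 assignments
value 2: 3 assignments
value 1: 2 assignments
value 0: 1 assignment
So 26 of the 36 assignments meet the threshold.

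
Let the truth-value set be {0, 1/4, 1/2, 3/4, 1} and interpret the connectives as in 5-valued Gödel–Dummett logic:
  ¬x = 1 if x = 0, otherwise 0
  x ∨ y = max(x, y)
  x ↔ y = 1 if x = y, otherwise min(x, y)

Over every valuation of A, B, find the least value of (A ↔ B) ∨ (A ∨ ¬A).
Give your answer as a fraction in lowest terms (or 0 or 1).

1/4

Take A = 1/4, B = 0:
A ↔ B = 1/4 ↔ 0 = 0
¬A = ¬1/4 = 0
A ∨ ¬A = 1/4 ∨ 0 = 1/4
(A ↔ B) ∨ (A ∨ ¬A) = 0 ∨ 1/4 = 1/4
No assignment yields a value below 1/4, so this is the minimum.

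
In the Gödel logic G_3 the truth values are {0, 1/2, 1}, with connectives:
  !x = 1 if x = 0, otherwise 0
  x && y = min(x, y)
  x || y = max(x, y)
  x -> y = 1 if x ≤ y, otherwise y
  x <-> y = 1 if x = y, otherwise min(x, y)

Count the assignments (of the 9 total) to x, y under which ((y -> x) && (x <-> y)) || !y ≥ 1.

x = 0, y = 0 ↦ 1  ≥
x = 0, y = 1/2 ↦ 0  <
x = 0, y = 1 ↦ 0  <
x = 1/2, y = 0 ↦ 1  ≥
x = 1/2, y = 1/2 ↦ 1  ≥
x = 1/2, y = 1 ↦ 1/2  <
x = 1, y = 0 ↦ 1  ≥
x = 1, y = 1/2 ↦ 1/2  <
x = 1, y = 1 ↦ 1  ≥
So 5 of the 9 assignments meet the threshold.

5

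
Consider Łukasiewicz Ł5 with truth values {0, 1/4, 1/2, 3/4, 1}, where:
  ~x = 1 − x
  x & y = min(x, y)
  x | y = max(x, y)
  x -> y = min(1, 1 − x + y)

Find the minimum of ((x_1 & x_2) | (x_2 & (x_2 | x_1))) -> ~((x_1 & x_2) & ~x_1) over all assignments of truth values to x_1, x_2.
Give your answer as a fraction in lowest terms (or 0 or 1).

Take x_1 = 1/2, x_2 = 1:
x_1 & x_2 = 1/2 & 1 = 1/2
x_2 | x_1 = 1 | 1/2 = 1
x_2 & (x_2 | x_1) = 1 & 1 = 1
(x_1 & x_2) | (x_2 & (x_2 | x_1)) = 1/2 | 1 = 1
x_1 & x_2 = 1/2 & 1 = 1/2
~x_1 = ~1/2 = 1/2
(x_1 & x_2) & ~x_1 = 1/2 & 1/2 = 1/2
~((x_1 & x_2) & ~x_1) = ~1/2 = 1/2
((x_1 & x_2) | (x_2 & (x_2 | x_1))) -> ~((x_1 & x_2) & ~x_1) = 1 -> 1/2 = 1/2
No assignment yields a value below 1/2, so this is the minimum.

1/2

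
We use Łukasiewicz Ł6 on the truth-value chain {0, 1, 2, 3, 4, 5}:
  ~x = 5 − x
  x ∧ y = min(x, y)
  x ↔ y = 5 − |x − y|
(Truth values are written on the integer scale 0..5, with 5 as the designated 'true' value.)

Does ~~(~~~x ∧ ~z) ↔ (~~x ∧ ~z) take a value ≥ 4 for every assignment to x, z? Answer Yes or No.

No

Counterexample: take x = 0, z = 0.
~x = ~0 = 5
~~x = ~5 = 0
~~~x = ~0 = 5
~z = ~0 = 5
~~~x ∧ ~z = 5 ∧ 5 = 5
~(~~~x ∧ ~z) = ~5 = 0
~~(~~~x ∧ ~z) = ~0 = 5
~x = ~0 = 5
~~x = ~5 = 0
~z = ~0 = 5
~~x ∧ ~z = 0 ∧ 5 = 0
~~(~~~x ∧ ~z) ↔ (~~x ∧ ~z) = 5 ↔ 0 = 0
This gives 0, which is below 4.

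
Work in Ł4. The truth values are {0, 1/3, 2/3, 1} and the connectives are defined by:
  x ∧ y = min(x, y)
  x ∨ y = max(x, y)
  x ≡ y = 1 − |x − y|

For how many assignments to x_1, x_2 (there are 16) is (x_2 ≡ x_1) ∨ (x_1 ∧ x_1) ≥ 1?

x_1 = 0, x_2 = 0 ↦ 1  ≥
x_1 = 0, x_2 = 1/3 ↦ 2/3  <
x_1 = 0, x_2 = 2/3 ↦ 1/3  <
x_1 = 0, x_2 = 1 ↦ 0  <
x_1 = 1/3, x_2 = 0 ↦ 2/3  <
x_1 = 1/3, x_2 = 1/3 ↦ 1  ≥
x_1 = 1/3, x_2 = 2/3 ↦ 2/3  <
x_1 = 1/3, x_2 = 1 ↦ 1/3  <
x_1 = 2/3, x_2 = 0 ↦ 2/3  <
x_1 = 2/3, x_2 = 1/3 ↦ 2/3  <
x_1 = 2/3, x_2 = 2/3 ↦ 1  ≥
x_1 = 2/3, x_2 = 1 ↦ 2/3  <
x_1 = 1, x_2 = 0 ↦ 1  ≥
x_1 = 1, x_2 = 1/3 ↦ 1  ≥
x_1 = 1, x_2 = 2/3 ↦ 1  ≥
x_1 = 1, x_2 = 1 ↦ 1  ≥
So 7 of the 16 assignments meet the threshold.

7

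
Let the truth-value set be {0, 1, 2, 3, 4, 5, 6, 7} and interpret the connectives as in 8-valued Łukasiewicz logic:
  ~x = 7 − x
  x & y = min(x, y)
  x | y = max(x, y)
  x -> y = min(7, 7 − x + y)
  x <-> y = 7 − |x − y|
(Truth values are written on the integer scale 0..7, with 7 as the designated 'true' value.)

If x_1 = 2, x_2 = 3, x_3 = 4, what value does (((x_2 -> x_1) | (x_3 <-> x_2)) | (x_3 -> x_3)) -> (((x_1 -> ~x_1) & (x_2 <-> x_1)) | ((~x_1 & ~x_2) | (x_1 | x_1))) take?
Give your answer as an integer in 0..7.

x_2 -> x_1 = 3 -> 2 = 6
x_3 <-> x_2 = 4 <-> 3 = 6
(x_2 -> x_1) | (x_3 <-> x_2) = 6 | 6 = 6
x_3 -> x_3 = 4 -> 4 = 7
((x_2 -> x_1) | (x_3 <-> x_2)) | (x_3 -> x_3) = 6 | 7 = 7
~x_1 = ~2 = 5
x_1 -> ~x_1 = 2 -> 5 = 7
x_2 <-> x_1 = 3 <-> 2 = 6
(x_1 -> ~x_1) & (x_2 <-> x_1) = 7 & 6 = 6
~x_1 = ~2 = 5
~x_2 = ~3 = 4
~x_1 & ~x_2 = 5 & 4 = 4
x_1 | x_1 = 2 | 2 = 2
(~x_1 & ~x_2) | (x_1 | x_1) = 4 | 2 = 4
((x_1 -> ~x_1) & (x_2 <-> x_1)) | ((~x_1 & ~x_2) | (x_1 | x_1)) = 6 | 4 = 6
(((x_2 -> x_1) | (x_3 <-> x_2)) | (x_3 -> x_3)) -> (((x_1 -> ~x_1) & (x_2 <-> x_1)) | ((~x_1 & ~x_2) | (x_1 | x_1))) = 7 -> 6 = 6

6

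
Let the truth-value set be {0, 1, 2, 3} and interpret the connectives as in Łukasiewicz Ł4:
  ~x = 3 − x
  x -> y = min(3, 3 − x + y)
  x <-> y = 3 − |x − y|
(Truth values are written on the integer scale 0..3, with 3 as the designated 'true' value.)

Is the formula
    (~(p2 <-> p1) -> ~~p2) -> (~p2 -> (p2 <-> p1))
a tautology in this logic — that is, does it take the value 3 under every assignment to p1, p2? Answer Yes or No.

Yes

p1 = 0, p2 = 0 ↦ 3
p1 = 0, p2 = 1 ↦ 3
p1 = 0, p2 = 2 ↦ 3
p1 = 0, p2 = 3 ↦ 3
p1 = 1, p2 = 0 ↦ 3
p1 = 1, p2 = 1 ↦ 3
p1 = 1, p2 = 2 ↦ 3
p1 = 1, p2 = 3 ↦ 3
p1 = 2, p2 = 0 ↦ 3
p1 = 2, p2 = 1 ↦ 3
p1 = 2, p2 = 2 ↦ 3
p1 = 2, p2 = 3 ↦ 3
p1 = 3, p2 = 0 ↦ 3
p1 = 3, p2 = 1 ↦ 3
p1 = 3, p2 = 2 ↦ 3
p1 = 3, p2 = 3 ↦ 3
Every assignment gives a value ≥ 3.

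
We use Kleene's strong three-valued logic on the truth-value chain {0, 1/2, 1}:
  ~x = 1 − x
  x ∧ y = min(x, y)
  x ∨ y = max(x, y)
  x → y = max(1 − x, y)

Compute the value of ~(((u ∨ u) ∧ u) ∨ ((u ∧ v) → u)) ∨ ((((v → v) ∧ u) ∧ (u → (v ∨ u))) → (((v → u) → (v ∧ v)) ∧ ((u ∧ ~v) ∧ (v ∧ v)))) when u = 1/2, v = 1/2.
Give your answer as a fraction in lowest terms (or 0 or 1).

u ∨ u = 1/2 ∨ 1/2 = 1/2
(u ∨ u) ∧ u = 1/2 ∧ 1/2 = 1/2
u ∧ v = 1/2 ∧ 1/2 = 1/2
(u ∧ v) → u = 1/2 → 1/2 = 1/2
((u ∨ u) ∧ u) ∨ ((u ∧ v) → u) = 1/2 ∨ 1/2 = 1/2
~(((u ∨ u) ∧ u) ∨ ((u ∧ v) → u)) = ~1/2 = 1/2
v → v = 1/2 → 1/2 = 1/2
(v → v) ∧ u = 1/2 ∧ 1/2 = 1/2
v ∨ u = 1/2 ∨ 1/2 = 1/2
u → (v ∨ u) = 1/2 → 1/2 = 1/2
((v → v) ∧ u) ∧ (u → (v ∨ u)) = 1/2 ∧ 1/2 = 1/2
v → u = 1/2 → 1/2 = 1/2
v ∧ v = 1/2 ∧ 1/2 = 1/2
(v → u) → (v ∧ v) = 1/2 → 1/2 = 1/2
~v = ~1/2 = 1/2
u ∧ ~v = 1/2 ∧ 1/2 = 1/2
v ∧ v = 1/2 ∧ 1/2 = 1/2
(u ∧ ~v) ∧ (v ∧ v) = 1/2 ∧ 1/2 = 1/2
((v → u) → (v ∧ v)) ∧ ((u ∧ ~v) ∧ (v ∧ v)) = 1/2 ∧ 1/2 = 1/2
(((v → v) ∧ u) ∧ (u → (v ∨ u))) → (((v → u) → (v ∧ v)) ∧ ((u ∧ ~v) ∧ (v ∧ v))) = 1/2 → 1/2 = 1/2
~(((u ∨ u) ∧ u) ∨ ((u ∧ v) → u)) ∨ ((((v → v) ∧ u) ∧ (u → (v ∨ u))) → (((v → u) → (v ∧ v)) ∧ ((u ∧ ~v) ∧ (v ∧ v)))) = 1/2 ∨ 1/2 = 1/2

1/2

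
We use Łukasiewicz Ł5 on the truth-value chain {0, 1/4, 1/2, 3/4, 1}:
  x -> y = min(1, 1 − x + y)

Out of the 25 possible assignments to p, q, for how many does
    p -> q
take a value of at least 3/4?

value 1: 15 assignments (counts)
value 3/4: 4 assignments (counts)
value 1/2: 3 assignments
value 1/4: 2 assignments
value 0: 1 assignment
So 19 of the 25 assignments meet the threshold.

19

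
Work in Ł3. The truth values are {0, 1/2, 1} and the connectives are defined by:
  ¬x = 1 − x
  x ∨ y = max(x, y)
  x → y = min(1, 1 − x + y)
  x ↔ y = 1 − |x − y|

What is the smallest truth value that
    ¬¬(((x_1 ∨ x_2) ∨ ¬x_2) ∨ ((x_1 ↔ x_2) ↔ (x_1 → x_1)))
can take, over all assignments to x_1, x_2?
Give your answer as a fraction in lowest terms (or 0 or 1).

1/2

Take x_1 = 0, x_2 = 1/2:
x_1 ∨ x_2 = 0 ∨ 1/2 = 1/2
¬x_2 = ¬1/2 = 1/2
(x_1 ∨ x_2) ∨ ¬x_2 = 1/2 ∨ 1/2 = 1/2
x_1 ↔ x_2 = 0 ↔ 1/2 = 1/2
x_1 → x_1 = 0 → 0 = 1
(x_1 ↔ x_2) ↔ (x_1 → x_1) = 1/2 ↔ 1 = 1/2
((x_1 ∨ x_2) ∨ ¬x_2) ∨ ((x_1 ↔ x_2) ↔ (x_1 → x_1)) = 1/2 ∨ 1/2 = 1/2
¬(((x_1 ∨ x_2) ∨ ¬x_2) ∨ ((x_1 ↔ x_2) ↔ (x_1 → x_1))) = ¬1/2 = 1/2
¬¬(((x_1 ∨ x_2) ∨ ¬x_2) ∨ ((x_1 ↔ x_2) ↔ (x_1 → x_1))) = ¬1/2 = 1/2
No assignment yields a value below 1/2, so this is the minimum.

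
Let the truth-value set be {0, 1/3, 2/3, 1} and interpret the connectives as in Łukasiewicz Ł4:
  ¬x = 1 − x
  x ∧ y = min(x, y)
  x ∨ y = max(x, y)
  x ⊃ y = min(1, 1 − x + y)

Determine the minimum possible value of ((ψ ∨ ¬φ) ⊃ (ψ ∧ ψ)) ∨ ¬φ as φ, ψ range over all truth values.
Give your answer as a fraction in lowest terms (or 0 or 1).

Take φ = 1/3, ψ = 0:
¬φ = ¬1/3 = 2/3
ψ ∨ ¬φ = 0 ∨ 2/3 = 2/3
ψ ∧ ψ = 0 ∧ 0 = 0
(ψ ∨ ¬φ) ⊃ (ψ ∧ ψ) = 2/3 ⊃ 0 = 1/3
¬φ = ¬1/3 = 2/3
((ψ ∨ ¬φ) ⊃ (ψ ∧ ψ)) ∨ ¬φ = 1/3 ∨ 2/3 = 2/3
No assignment yields a value below 2/3, so this is the minimum.

2/3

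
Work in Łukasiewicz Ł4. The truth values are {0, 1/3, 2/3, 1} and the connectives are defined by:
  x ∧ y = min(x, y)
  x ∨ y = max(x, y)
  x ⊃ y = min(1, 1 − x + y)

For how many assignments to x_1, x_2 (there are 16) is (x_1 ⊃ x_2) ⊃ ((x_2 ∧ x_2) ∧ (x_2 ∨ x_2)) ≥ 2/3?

12

x_1 = 0, x_2 = 0 ↦ 0  <
x_1 = 0, x_2 = 1/3 ↦ 1/3  <
x_1 = 0, x_2 = 2/3 ↦ 2/3  ≥
x_1 = 0, x_2 = 1 ↦ 1  ≥
x_1 = 1/3, x_2 = 0 ↦ 1/3  <
x_1 = 1/3, x_2 = 1/3 ↦ 1/3  <
x_1 = 1/3, x_2 = 2/3 ↦ 2/3  ≥
x_1 = 1/3, x_2 = 1 ↦ 1  ≥
x_1 = 2/3, x_2 = 0 ↦ 2/3  ≥
x_1 = 2/3, x_2 = 1/3 ↦ 2/3  ≥
x_1 = 2/3, x_2 = 2/3 ↦ 2/3  ≥
x_1 = 2/3, x_2 = 1 ↦ 1  ≥
x_1 = 1, x_2 = 0 ↦ 1  ≥
x_1 = 1, x_2 = 1/3 ↦ 1  ≥
x_1 = 1, x_2 = 2/3 ↦ 1  ≥
x_1 = 1, x_2 = 1 ↦ 1  ≥
So 12 of the 16 assignments meet the threshold.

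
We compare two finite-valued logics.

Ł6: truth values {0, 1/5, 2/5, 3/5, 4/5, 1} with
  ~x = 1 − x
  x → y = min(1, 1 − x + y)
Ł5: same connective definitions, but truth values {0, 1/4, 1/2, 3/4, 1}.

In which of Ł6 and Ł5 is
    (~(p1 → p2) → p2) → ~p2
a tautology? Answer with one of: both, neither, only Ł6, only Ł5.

neither

In Ł6: at p1 = 0, p2 = 1/5 the value is 4/5 — not a tautology.
In Ł5: at p1 = 0, p2 = 1/4 the value is 3/4 — not a tautology.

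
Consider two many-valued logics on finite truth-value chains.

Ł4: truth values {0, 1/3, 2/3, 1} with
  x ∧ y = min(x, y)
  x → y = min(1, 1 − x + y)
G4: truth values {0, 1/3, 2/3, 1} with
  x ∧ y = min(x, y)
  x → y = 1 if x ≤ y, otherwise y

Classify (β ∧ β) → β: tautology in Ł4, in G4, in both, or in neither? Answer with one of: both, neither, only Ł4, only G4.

In Ł4: every assignment gives 1 — tautology.
In G4: every assignment gives 1 — tautology.

both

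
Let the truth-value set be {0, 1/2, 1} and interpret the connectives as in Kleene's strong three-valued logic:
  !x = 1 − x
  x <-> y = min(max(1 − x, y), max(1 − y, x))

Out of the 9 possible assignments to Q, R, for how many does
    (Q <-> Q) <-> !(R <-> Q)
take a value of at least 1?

2

Q = 0, R = 0 ↦ 0  <
Q = 0, R = 1/2 ↦ 1/2  <
Q = 0, R = 1 ↦ 1  ≥
Q = 1/2, R = 0 ↦ 1/2  <
Q = 1/2, R = 1/2 ↦ 1/2  <
Q = 1/2, R = 1 ↦ 1/2  <
Q = 1, R = 0 ↦ 1  ≥
Q = 1, R = 1/2 ↦ 1/2  <
Q = 1, R = 1 ↦ 0  <
So 2 of the 9 assignments meet the threshold.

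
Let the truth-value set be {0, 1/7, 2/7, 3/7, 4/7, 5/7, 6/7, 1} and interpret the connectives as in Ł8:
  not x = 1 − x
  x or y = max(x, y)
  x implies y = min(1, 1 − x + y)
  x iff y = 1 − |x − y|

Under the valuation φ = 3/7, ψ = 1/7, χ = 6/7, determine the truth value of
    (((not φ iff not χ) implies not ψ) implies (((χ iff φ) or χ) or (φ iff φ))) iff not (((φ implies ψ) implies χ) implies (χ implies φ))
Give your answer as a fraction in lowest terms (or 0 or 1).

3/7

not φ = not 3/7 = 4/7
not χ = not 6/7 = 1/7
not φ iff not χ = 4/7 iff 1/7 = 4/7
not ψ = not 1/7 = 6/7
(not φ iff not χ) implies not ψ = 4/7 implies 6/7 = 1
χ iff φ = 6/7 iff 3/7 = 4/7
(χ iff φ) or χ = 4/7 or 6/7 = 6/7
φ iff φ = 3/7 iff 3/7 = 1
((χ iff φ) or χ) or (φ iff φ) = 6/7 or 1 = 1
((not φ iff not χ) implies not ψ) implies (((χ iff φ) or χ) or (φ iff φ)) = 1 implies 1 = 1
φ implies ψ = 3/7 implies 1/7 = 5/7
(φ implies ψ) implies χ = 5/7 implies 6/7 = 1
χ implies φ = 6/7 implies 3/7 = 4/7
((φ implies ψ) implies χ) implies (χ implies φ) = 1 implies 4/7 = 4/7
not (((φ implies ψ) implies χ) implies (χ implies φ)) = not 4/7 = 3/7
(((not φ iff not χ) implies not ψ) implies (((χ iff φ) or χ) or (φ iff φ))) iff not (((φ implies ψ) implies χ) implies (χ implies φ)) = 1 iff 3/7 = 3/7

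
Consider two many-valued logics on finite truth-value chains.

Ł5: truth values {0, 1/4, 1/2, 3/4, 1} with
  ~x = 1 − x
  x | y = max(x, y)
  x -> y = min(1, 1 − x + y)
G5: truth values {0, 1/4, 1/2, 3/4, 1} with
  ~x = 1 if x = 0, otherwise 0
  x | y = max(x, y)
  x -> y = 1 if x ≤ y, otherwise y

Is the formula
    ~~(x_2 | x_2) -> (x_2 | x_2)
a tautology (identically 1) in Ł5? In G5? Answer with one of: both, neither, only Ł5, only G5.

In Ł5: every assignment gives 1 — tautology.
In G5: at x_2 = 1/4 the value is 1/4 — not a tautology.

only Ł5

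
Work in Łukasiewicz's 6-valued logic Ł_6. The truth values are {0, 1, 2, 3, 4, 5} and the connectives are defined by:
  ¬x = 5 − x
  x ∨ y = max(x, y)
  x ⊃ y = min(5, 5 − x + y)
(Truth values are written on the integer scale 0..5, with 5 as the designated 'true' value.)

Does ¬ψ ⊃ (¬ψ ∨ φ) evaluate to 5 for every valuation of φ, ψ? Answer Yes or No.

Yes

At φ = 1, ψ = 0, for instance:
¬ψ = ¬0 = 5
¬ψ ∨ φ = 5 ∨ 1 = 5
¬ψ ⊃ (¬ψ ∨ φ) = 5 ⊃ 5 = 5
and checking the remaining 35 assignments likewise gives ≥ 5 in every case.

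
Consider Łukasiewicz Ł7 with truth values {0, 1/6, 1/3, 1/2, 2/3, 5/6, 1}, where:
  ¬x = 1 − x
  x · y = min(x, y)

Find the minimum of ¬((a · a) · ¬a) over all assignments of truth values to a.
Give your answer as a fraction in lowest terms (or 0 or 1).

1/2

Take a = 1/2:
a · a = 1/2 · 1/2 = 1/2
¬a = ¬1/2 = 1/2
(a · a) · ¬a = 1/2 · 1/2 = 1/2
¬((a · a) · ¬a) = ¬1/2 = 1/2
No assignment yields a value below 1/2, so this is the minimum.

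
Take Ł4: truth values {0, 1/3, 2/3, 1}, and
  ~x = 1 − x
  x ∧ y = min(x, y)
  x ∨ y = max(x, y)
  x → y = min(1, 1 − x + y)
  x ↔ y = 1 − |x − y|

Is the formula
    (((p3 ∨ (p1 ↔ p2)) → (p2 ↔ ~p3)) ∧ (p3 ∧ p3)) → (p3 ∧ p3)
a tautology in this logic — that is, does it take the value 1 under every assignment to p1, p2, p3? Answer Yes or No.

Yes

At p1 = 2/3, p2 = 1, p3 = 2/3, for instance:
p1 ↔ p2 = 2/3 ↔ 1 = 2/3
p3 ∨ (p1 ↔ p2) = 2/3 ∨ 2/3 = 2/3
~p3 = ~2/3 = 1/3
p2 ↔ ~p3 = 1 ↔ 1/3 = 1/3
(p3 ∨ (p1 ↔ p2)) → (p2 ↔ ~p3) = 2/3 → 1/3 = 2/3
p3 ∧ p3 = 2/3 ∧ 2/3 = 2/3
((p3 ∨ (p1 ↔ p2)) → (p2 ↔ ~p3)) ∧ (p3 ∧ p3) = 2/3 ∧ 2/3 = 2/3
(((p3 ∨ (p1 ↔ p2)) → (p2 ↔ ~p3)) ∧ (p3 ∧ p3)) → (p3 ∧ p3) = 2/3 → 2/3 = 1
and checking the remaining 63 assignments likewise gives ≥ 1 in every case.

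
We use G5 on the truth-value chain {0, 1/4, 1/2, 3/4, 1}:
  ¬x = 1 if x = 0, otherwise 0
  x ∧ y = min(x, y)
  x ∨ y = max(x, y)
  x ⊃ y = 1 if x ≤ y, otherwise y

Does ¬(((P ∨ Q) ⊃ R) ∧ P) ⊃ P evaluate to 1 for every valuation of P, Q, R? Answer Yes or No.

No

Counterexample: take P = 0, Q = 0, R = 0.
P ∨ Q = 0 ∨ 0 = 0
(P ∨ Q) ⊃ R = 0 ⊃ 0 = 1
((P ∨ Q) ⊃ R) ∧ P = 1 ∧ 0 = 0
¬(((P ∨ Q) ⊃ R) ∧ P) = ¬0 = 1
¬(((P ∨ Q) ⊃ R) ∧ P) ⊃ P = 1 ⊃ 0 = 0
This gives 0 ≠ 1.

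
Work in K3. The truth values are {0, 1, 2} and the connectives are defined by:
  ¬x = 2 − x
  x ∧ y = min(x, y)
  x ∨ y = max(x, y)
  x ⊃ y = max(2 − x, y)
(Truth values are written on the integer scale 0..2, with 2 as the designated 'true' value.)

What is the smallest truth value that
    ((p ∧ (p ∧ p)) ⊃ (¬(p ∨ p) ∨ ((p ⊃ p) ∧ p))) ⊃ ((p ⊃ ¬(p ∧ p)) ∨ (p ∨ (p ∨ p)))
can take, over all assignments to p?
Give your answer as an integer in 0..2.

1

Take p = 1:
p ∧ p = 1 ∧ 1 = 1
p ∧ (p ∧ p) = 1 ∧ 1 = 1
p ∨ p = 1 ∨ 1 = 1
¬(p ∨ p) = ¬1 = 1
p ⊃ p = 1 ⊃ 1 = 1
(p ⊃ p) ∧ p = 1 ∧ 1 = 1
¬(p ∨ p) ∨ ((p ⊃ p) ∧ p) = 1 ∨ 1 = 1
(p ∧ (p ∧ p)) ⊃ (¬(p ∨ p) ∨ ((p ⊃ p) ∧ p)) = 1 ⊃ 1 = 1
p ∧ p = 1 ∧ 1 = 1
¬(p ∧ p) = ¬1 = 1
p ⊃ ¬(p ∧ p) = 1 ⊃ 1 = 1
p ∨ p = 1 ∨ 1 = 1
p ∨ (p ∨ p) = 1 ∨ 1 = 1
(p ⊃ ¬(p ∧ p)) ∨ (p ∨ (p ∨ p)) = 1 ∨ 1 = 1
((p ∧ (p ∧ p)) ⊃ (¬(p ∨ p) ∨ ((p ⊃ p) ∧ p))) ⊃ ((p ⊃ ¬(p ∧ p)) ∨ (p ∨ (p ∨ p))) = 1 ⊃ 1 = 1
No assignment yields a value below 1, so this is the minimum.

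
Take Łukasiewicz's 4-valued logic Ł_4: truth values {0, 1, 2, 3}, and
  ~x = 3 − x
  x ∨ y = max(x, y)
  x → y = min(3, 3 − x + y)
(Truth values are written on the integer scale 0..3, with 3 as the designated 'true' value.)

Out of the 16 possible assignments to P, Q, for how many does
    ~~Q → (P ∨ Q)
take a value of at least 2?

16

P = 0, Q = 0 ↦ 3  ≥
P = 0, Q = 1 ↦ 3  ≥
P = 0, Q = 2 ↦ 3  ≥
P = 0, Q = 3 ↦ 3  ≥
P = 1, Q = 0 ↦ 3  ≥
P = 1, Q = 1 ↦ 3  ≥
P = 1, Q = 2 ↦ 3  ≥
P = 1, Q = 3 ↦ 3  ≥
P = 2, Q = 0 ↦ 3  ≥
P = 2, Q = 1 ↦ 3  ≥
P = 2, Q = 2 ↦ 3  ≥
P = 2, Q = 3 ↦ 3  ≥
P = 3, Q = 0 ↦ 3  ≥
P = 3, Q = 1 ↦ 3  ≥
P = 3, Q = 2 ↦ 3  ≥
P = 3, Q = 3 ↦ 3  ≥
So 16 of the 16 assignments meet the threshold.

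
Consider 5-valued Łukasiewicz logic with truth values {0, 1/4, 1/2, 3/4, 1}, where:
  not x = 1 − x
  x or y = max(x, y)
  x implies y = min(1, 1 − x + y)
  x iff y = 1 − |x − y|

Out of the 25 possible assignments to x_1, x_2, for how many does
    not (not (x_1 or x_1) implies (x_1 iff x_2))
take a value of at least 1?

value 1: 1 assignment (counts)
value 3/4: 1 assignment
value 1/2: 2 assignments
value 1/4: 2 assignments
value 0: 19 assignments
So 1 of the 25 assignments meets the threshold.

1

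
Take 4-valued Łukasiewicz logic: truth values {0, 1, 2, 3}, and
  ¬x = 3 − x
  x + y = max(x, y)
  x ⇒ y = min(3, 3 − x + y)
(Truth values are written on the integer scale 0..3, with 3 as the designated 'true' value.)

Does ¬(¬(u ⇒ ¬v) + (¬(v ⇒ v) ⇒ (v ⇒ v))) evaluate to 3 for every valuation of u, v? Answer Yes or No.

Counterexample: take u = 0, v = 0.
¬v = ¬0 = 3
u ⇒ ¬v = 0 ⇒ 3 = 3
¬(u ⇒ ¬v) = ¬3 = 0
v ⇒ v = 0 ⇒ 0 = 3
¬(v ⇒ v) = ¬3 = 0
v ⇒ v = 0 ⇒ 0 = 3
¬(v ⇒ v) ⇒ (v ⇒ v) = 0 ⇒ 3 = 3
¬(u ⇒ ¬v) + (¬(v ⇒ v) ⇒ (v ⇒ v)) = 0 + 3 = 3
¬(¬(u ⇒ ¬v) + (¬(v ⇒ v) ⇒ (v ⇒ v))) = ¬3 = 0
This gives 0 ≠ 3.

No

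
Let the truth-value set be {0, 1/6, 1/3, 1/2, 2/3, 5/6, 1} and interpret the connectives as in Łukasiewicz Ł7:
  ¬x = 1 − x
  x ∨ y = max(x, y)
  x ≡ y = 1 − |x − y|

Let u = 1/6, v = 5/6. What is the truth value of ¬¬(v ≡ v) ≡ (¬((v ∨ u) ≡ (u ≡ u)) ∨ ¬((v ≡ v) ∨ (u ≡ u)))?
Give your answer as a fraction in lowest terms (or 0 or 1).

1/6

v ≡ v = 5/6 ≡ 5/6 = 1
¬(v ≡ v) = ¬1 = 0
¬¬(v ≡ v) = ¬0 = 1
v ∨ u = 5/6 ∨ 1/6 = 5/6
u ≡ u = 1/6 ≡ 1/6 = 1
(v ∨ u) ≡ (u ≡ u) = 5/6 ≡ 1 = 5/6
¬((v ∨ u) ≡ (u ≡ u)) = ¬5/6 = 1/6
v ≡ v = 5/6 ≡ 5/6 = 1
u ≡ u = 1/6 ≡ 1/6 = 1
(v ≡ v) ∨ (u ≡ u) = 1 ∨ 1 = 1
¬((v ≡ v) ∨ (u ≡ u)) = ¬1 = 0
¬((v ∨ u) ≡ (u ≡ u)) ∨ ¬((v ≡ v) ∨ (u ≡ u)) = 1/6 ∨ 0 = 1/6
¬¬(v ≡ v) ≡ (¬((v ∨ u) ≡ (u ≡ u)) ∨ ¬((v ≡ v) ∨ (u ≡ u))) = 1 ≡ 1/6 = 1/6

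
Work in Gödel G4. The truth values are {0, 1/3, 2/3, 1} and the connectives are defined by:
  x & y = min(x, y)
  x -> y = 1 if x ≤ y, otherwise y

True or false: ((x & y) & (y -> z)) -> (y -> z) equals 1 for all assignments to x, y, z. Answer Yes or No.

At x = 2/3, y = 0, z = 1/3, for instance:
x & y = 2/3 & 0 = 0
y -> z = 0 -> 1/3 = 1
(x & y) & (y -> z) = 0 & 1 = 0
((x & y) & (y -> z)) -> (y -> z) = 0 -> 1 = 1
and checking the remaining 63 assignments likewise gives ≥ 1 in every case.

Yes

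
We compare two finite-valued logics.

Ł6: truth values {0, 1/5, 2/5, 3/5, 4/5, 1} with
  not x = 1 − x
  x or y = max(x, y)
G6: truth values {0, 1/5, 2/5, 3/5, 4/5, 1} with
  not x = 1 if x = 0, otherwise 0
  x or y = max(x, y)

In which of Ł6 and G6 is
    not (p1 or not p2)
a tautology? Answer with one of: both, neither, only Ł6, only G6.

In Ł6: at p1 = 0, p2 = 0 the value is 0 — not a tautology.
In G6: at p1 = 0, p2 = 0 the value is 0 — not a tautology.

neither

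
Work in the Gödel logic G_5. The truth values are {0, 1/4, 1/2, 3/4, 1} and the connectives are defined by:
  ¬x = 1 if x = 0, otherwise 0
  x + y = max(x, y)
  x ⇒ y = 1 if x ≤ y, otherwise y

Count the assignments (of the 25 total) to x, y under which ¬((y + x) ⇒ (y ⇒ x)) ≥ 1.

value 1: 4 assignments (counts)
value 0: 21 assignments
So 4 of the 25 assignments meet the threshold.

4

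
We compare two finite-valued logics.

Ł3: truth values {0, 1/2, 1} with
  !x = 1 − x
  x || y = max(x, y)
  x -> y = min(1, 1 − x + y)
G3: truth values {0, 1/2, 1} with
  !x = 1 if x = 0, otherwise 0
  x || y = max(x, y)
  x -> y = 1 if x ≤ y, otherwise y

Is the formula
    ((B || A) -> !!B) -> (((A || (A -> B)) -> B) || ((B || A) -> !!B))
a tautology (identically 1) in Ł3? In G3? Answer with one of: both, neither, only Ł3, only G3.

In Ł3: every assignment gives 1 — tautology.
In G3: every assignment gives 1 — tautology.

both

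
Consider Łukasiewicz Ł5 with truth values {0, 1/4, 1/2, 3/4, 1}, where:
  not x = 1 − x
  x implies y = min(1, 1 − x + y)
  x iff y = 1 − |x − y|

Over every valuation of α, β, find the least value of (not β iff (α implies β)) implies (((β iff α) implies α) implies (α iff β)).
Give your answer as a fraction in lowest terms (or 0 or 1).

1/2

Take α = 1, β = 1/2:
not β = not 1/2 = 1/2
α implies β = 1 implies 1/2 = 1/2
not β iff (α implies β) = 1/2 iff 1/2 = 1
β iff α = 1/2 iff 1 = 1/2
(β iff α) implies α = 1/2 implies 1 = 1
α iff β = 1 iff 1/2 = 1/2
((β iff α) implies α) implies (α iff β) = 1 implies 1/2 = 1/2
(not β iff (α implies β)) implies (((β iff α) implies α) implies (α iff β)) = 1 implies 1/2 = 1/2
No assignment yields a value below 1/2, so this is the minimum.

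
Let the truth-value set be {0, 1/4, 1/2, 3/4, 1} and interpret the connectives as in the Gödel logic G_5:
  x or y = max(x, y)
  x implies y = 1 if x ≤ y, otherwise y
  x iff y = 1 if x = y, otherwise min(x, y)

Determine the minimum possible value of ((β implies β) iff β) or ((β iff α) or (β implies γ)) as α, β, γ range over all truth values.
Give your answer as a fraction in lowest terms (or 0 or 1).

1/4

Take α = 0, β = 1/4, γ = 0:
β implies β = 1/4 implies 1/4 = 1
(β implies β) iff β = 1 iff 1/4 = 1/4
β iff α = 1/4 iff 0 = 0
β implies γ = 1/4 implies 0 = 0
(β iff α) or (β implies γ) = 0 or 0 = 0
((β implies β) iff β) or ((β iff α) or (β implies γ)) = 1/4 or 0 = 1/4
No assignment yields a value below 1/4, so this is the minimum.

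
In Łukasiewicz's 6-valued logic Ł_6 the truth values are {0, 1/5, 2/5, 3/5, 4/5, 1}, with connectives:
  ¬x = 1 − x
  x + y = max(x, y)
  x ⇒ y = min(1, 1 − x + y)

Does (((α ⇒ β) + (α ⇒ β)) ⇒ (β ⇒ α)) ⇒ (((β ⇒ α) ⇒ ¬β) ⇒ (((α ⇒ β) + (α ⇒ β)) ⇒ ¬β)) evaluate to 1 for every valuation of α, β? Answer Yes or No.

At α = 0, β = 3/5, for instance:
α ⇒ β = 0 ⇒ 3/5 = 1
α ⇒ β = 0 ⇒ 3/5 = 1
(α ⇒ β) + (α ⇒ β) = 1 + 1 = 1
β ⇒ α = 3/5 ⇒ 0 = 2/5
((α ⇒ β) + (α ⇒ β)) ⇒ (β ⇒ α) = 1 ⇒ 2/5 = 2/5
¬β = ¬3/5 = 2/5
(β ⇒ α) ⇒ ¬β = 2/5 ⇒ 2/5 = 1
((α ⇒ β) + (α ⇒ β)) ⇒ ¬β = 1 ⇒ 2/5 = 2/5
((β ⇒ α) ⇒ ¬β) ⇒ (((α ⇒ β) + (α ⇒ β)) ⇒ ¬β) = 1 ⇒ 2/5 = 2/5
(((α ⇒ β) + (α ⇒ β)) ⇒ (β ⇒ α)) ⇒ (((β ⇒ α) ⇒ ¬β) ⇒ (((α ⇒ β) + (α ⇒ β)) ⇒ ¬β)) = 2/5 ⇒ 2/5 = 1
and checking the remaining 35 assignments likewise gives ≥ 1 in every case.

Yes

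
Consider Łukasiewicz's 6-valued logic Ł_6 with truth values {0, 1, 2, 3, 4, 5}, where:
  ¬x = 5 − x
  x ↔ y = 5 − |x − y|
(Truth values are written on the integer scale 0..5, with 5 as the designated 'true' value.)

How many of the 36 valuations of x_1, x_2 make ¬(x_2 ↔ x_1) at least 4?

value 5: 2 assignments (counts)
value 4: 4 assignments (counts)
value 3: 6 assignments
value 2: 8 assignments
value 1: 10 assignments
value 0: 6 assignments
So 6 of the 36 assignments meet the threshold.

6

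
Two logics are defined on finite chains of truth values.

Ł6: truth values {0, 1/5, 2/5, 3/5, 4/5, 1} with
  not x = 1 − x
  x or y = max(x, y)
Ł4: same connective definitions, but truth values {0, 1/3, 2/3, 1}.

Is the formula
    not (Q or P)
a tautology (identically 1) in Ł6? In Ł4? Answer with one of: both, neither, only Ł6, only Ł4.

neither

In Ł6: at P = 0, Q = 1/5 the value is 4/5 — not a tautology.
In Ł4: at P = 0, Q = 1/3 the value is 2/3 — not a tautology.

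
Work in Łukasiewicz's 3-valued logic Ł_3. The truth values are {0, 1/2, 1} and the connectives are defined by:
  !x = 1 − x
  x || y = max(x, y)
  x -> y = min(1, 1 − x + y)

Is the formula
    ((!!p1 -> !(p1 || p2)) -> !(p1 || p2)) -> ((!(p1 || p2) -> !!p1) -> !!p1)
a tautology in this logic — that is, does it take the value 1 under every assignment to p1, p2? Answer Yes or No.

Yes

p1 = 0, p2 = 0 ↦ 1
p1 = 0, p2 = 1/2 ↦ 1
p1 = 0, p2 = 1 ↦ 1
p1 = 1/2, p2 = 0 ↦ 1
p1 = 1/2, p2 = 1/2 ↦ 1
p1 = 1/2, p2 = 1 ↦ 1
p1 = 1, p2 = 0 ↦ 1
p1 = 1, p2 = 1/2 ↦ 1
p1 = 1, p2 = 1 ↦ 1
Every assignment gives a value ≥ 1.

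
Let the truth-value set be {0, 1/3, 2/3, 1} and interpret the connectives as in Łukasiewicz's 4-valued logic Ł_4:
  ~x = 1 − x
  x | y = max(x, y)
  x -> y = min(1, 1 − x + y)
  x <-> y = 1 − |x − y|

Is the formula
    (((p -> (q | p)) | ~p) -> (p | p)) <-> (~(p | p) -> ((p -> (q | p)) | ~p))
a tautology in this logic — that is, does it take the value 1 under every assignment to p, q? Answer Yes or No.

Counterexample: take p = 0, q = 0.
q | p = 0 | 0 = 0
p -> (q | p) = 0 -> 0 = 1
~p = ~0 = 1
(p -> (q | p)) | ~p = 1 | 1 = 1
p | p = 0 | 0 = 0
((p -> (q | p)) | ~p) -> (p | p) = 1 -> 0 = 0
p | p = 0 | 0 = 0
~(p | p) = ~0 = 1
q | p = 0 | 0 = 0
p -> (q | p) = 0 -> 0 = 1
~p = ~0 = 1
(p -> (q | p)) | ~p = 1 | 1 = 1
~(p | p) -> ((p -> (q | p)) | ~p) = 1 -> 1 = 1
(((p -> (q | p)) | ~p) -> (p | p)) <-> (~(p | p) -> ((p -> (q | p)) | ~p)) = 0 <-> 1 = 0
This gives 0 ≠ 1.

No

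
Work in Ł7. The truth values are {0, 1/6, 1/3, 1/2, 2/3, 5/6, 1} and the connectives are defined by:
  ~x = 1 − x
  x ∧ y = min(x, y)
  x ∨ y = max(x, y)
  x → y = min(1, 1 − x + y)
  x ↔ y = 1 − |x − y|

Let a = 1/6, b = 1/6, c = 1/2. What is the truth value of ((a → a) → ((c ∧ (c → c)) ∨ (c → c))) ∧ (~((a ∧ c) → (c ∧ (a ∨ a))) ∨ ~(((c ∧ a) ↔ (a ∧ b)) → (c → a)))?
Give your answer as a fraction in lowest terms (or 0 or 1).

1/3

a → a = 1/6 → 1/6 = 1
c → c = 1/2 → 1/2 = 1
c ∧ (c → c) = 1/2 ∧ 1 = 1/2
c → c = 1/2 → 1/2 = 1
(c ∧ (c → c)) ∨ (c → c) = 1/2 ∨ 1 = 1
(a → a) → ((c ∧ (c → c)) ∨ (c → c)) = 1 → 1 = 1
a ∧ c = 1/6 ∧ 1/2 = 1/6
a ∨ a = 1/6 ∨ 1/6 = 1/6
c ∧ (a ∨ a) = 1/2 ∧ 1/6 = 1/6
(a ∧ c) → (c ∧ (a ∨ a)) = 1/6 → 1/6 = 1
~((a ∧ c) → (c ∧ (a ∨ a))) = ~1 = 0
c ∧ a = 1/2 ∧ 1/6 = 1/6
a ∧ b = 1/6 ∧ 1/6 = 1/6
(c ∧ a) ↔ (a ∧ b) = 1/6 ↔ 1/6 = 1
c → a = 1/2 → 1/6 = 2/3
((c ∧ a) ↔ (a ∧ b)) → (c → a) = 1 → 2/3 = 2/3
~(((c ∧ a) ↔ (a ∧ b)) → (c → a)) = ~2/3 = 1/3
~((a ∧ c) → (c ∧ (a ∨ a))) ∨ ~(((c ∧ a) ↔ (a ∧ b)) → (c → a)) = 0 ∨ 1/3 = 1/3
((a → a) → ((c ∧ (c → c)) ∨ (c → c))) ∧ (~((a ∧ c) → (c ∧ (a ∨ a))) ∨ ~(((c ∧ a) ↔ (a ∧ b)) → (c → a))) = 1 ∧ 1/3 = 1/3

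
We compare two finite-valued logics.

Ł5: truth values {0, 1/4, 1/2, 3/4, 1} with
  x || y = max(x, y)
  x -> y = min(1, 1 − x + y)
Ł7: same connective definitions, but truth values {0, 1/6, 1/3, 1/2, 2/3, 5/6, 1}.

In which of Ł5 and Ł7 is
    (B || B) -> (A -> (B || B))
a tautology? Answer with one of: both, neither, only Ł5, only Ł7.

In Ł5: every assignment gives 1 — tautology.
In Ł7: every assignment gives 1 — tautology.

both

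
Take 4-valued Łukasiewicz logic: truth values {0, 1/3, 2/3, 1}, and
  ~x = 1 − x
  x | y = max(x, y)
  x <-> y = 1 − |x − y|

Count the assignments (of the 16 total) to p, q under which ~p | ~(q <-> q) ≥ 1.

4

p = 0, q = 0 ↦ 1  ≥
p = 0, q = 1/3 ↦ 1  ≥
p = 0, q = 2/3 ↦ 1  ≥
p = 0, q = 1 ↦ 1  ≥
p = 1/3, q = 0 ↦ 2/3  <
p = 1/3, q = 1/3 ↦ 2/3  <
p = 1/3, q = 2/3 ↦ 2/3  <
p = 1/3, q = 1 ↦ 2/3  <
p = 2/3, q = 0 ↦ 1/3  <
p = 2/3, q = 1/3 ↦ 1/3  <
p = 2/3, q = 2/3 ↦ 1/3  <
p = 2/3, q = 1 ↦ 1/3  <
p = 1, q = 0 ↦ 0  <
p = 1, q = 1/3 ↦ 0  <
p = 1, q = 2/3 ↦ 0  <
p = 1, q = 1 ↦ 0  <
So 4 of the 16 assignments meet the threshold.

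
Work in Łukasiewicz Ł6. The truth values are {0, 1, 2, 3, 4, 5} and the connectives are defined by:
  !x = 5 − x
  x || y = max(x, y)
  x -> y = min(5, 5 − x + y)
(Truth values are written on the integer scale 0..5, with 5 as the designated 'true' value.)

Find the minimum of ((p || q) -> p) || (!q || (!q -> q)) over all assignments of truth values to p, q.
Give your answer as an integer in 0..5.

4

Take p = 0, q = 1:
p || q = 0 || 1 = 1
(p || q) -> p = 1 -> 0 = 4
!q = !1 = 4
!q = !1 = 4
!q -> q = 4 -> 1 = 2
!q || (!q -> q) = 4 || 2 = 4
((p || q) -> p) || (!q || (!q -> q)) = 4 || 4 = 4
No assignment yields a value below 4, so this is the minimum.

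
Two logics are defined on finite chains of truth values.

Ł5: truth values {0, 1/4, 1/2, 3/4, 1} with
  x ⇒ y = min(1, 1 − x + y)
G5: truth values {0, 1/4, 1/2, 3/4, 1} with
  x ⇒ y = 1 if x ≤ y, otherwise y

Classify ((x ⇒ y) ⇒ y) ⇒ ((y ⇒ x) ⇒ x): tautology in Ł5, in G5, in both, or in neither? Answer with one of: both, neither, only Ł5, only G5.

only Ł5

In Ł5: every assignment gives 1 — tautology.
In G5: at x = 1/4, y = 0 the value is 1/4 — not a tautology.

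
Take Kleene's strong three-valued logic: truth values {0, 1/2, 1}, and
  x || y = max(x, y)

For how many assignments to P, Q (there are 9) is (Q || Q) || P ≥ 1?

5

P = 0, Q = 0 ↦ 0  <
P = 0, Q = 1/2 ↦ 1/2  <
P = 0, Q = 1 ↦ 1  ≥
P = 1/2, Q = 0 ↦ 1/2  <
P = 1/2, Q = 1/2 ↦ 1/2  <
P = 1/2, Q = 1 ↦ 1  ≥
P = 1, Q = 0 ↦ 1  ≥
P = 1, Q = 1/2 ↦ 1  ≥
P = 1, Q = 1 ↦ 1  ≥
So 5 of the 9 assignments meet the threshold.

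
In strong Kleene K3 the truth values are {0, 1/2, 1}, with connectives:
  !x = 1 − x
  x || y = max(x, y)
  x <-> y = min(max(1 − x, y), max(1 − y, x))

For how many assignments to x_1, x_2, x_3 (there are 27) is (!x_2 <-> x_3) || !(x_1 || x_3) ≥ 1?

value 1: 8 assignments (counts)
value 1/2: 15 assignments
value 0: 4 assignments
So 8 of the 27 assignments meet the threshold.

8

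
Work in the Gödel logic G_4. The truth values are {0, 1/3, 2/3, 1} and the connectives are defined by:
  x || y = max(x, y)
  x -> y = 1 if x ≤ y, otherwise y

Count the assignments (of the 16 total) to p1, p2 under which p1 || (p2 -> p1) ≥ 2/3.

11

p1 = 0, p2 = 0 ↦ 1  ≥
p1 = 0, p2 = 1/3 ↦ 0  <
p1 = 0, p2 = 2/3 ↦ 0  <
p1 = 0, p2 = 1 ↦ 0  <
p1 = 1/3, p2 = 0 ↦ 1  ≥
p1 = 1/3, p2 = 1/3 ↦ 1  ≥
p1 = 1/3, p2 = 2/3 ↦ 1/3  <
p1 = 1/3, p2 = 1 ↦ 1/3  <
p1 = 2/3, p2 = 0 ↦ 1  ≥
p1 = 2/3, p2 = 1/3 ↦ 1  ≥
p1 = 2/3, p2 = 2/3 ↦ 1  ≥
p1 = 2/3, p2 = 1 ↦ 2/3  ≥
p1 = 1, p2 = 0 ↦ 1  ≥
p1 = 1, p2 = 1/3 ↦ 1  ≥
p1 = 1, p2 = 2/3 ↦ 1  ≥
p1 = 1, p2 = 1 ↦ 1  ≥
So 11 of the 16 assignments meet the threshold.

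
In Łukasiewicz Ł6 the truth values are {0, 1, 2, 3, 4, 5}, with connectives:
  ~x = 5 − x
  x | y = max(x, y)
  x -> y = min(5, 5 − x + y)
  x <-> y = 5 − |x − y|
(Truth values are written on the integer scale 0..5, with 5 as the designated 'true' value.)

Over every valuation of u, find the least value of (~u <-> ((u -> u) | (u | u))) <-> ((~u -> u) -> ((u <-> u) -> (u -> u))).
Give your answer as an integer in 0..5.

Take u = 5:
~u = ~5 = 0
u -> u = 5 -> 5 = 5
u | u = 5 | 5 = 5
(u -> u) | (u | u) = 5 | 5 = 5
~u <-> ((u -> u) | (u | u)) = 0 <-> 5 = 0
~u = ~5 = 0
~u -> u = 0 -> 5 = 5
u <-> u = 5 <-> 5 = 5
u -> u = 5 -> 5 = 5
(u <-> u) -> (u -> u) = 5 -> 5 = 5
(~u -> u) -> ((u <-> u) -> (u -> u)) = 5 -> 5 = 5
(~u <-> ((u -> u) | (u | u))) <-> ((~u -> u) -> ((u <-> u) -> (u -> u))) = 0 <-> 5 = 0
No assignment yields a value below 0, so this is the minimum.

0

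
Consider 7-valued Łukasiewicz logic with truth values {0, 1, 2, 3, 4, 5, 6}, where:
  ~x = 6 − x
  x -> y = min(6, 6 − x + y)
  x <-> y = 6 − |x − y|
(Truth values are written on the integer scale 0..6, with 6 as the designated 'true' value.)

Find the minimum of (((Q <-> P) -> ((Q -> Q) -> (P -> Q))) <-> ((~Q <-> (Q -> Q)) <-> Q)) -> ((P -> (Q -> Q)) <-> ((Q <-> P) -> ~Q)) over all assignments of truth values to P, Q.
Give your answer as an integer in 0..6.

3

Take P = 3, Q = 3:
Q <-> P = 3 <-> 3 = 6
Q -> Q = 3 -> 3 = 6
P -> Q = 3 -> 3 = 6
(Q -> Q) -> (P -> Q) = 6 -> 6 = 6
(Q <-> P) -> ((Q -> Q) -> (P -> Q)) = 6 -> 6 = 6
~Q = ~3 = 3
Q -> Q = 3 -> 3 = 6
~Q <-> (Q -> Q) = 3 <-> 6 = 3
(~Q <-> (Q -> Q)) <-> Q = 3 <-> 3 = 6
((Q <-> P) -> ((Q -> Q) -> (P -> Q))) <-> ((~Q <-> (Q -> Q)) <-> Q) = 6 <-> 6 = 6
Q -> Q = 3 -> 3 = 6
P -> (Q -> Q) = 3 -> 6 = 6
Q <-> P = 3 <-> 3 = 6
~Q = ~3 = 3
(Q <-> P) -> ~Q = 6 -> 3 = 3
(P -> (Q -> Q)) <-> ((Q <-> P) -> ~Q) = 6 <-> 3 = 3
(((Q <-> P) -> ((Q -> Q) -> (P -> Q))) <-> ((~Q <-> (Q -> Q)) <-> Q)) -> ((P -> (Q -> Q)) <-> ((Q <-> P) -> ~Q)) = 6 -> 3 = 3
No assignment yields a value below 3, so this is the minimum.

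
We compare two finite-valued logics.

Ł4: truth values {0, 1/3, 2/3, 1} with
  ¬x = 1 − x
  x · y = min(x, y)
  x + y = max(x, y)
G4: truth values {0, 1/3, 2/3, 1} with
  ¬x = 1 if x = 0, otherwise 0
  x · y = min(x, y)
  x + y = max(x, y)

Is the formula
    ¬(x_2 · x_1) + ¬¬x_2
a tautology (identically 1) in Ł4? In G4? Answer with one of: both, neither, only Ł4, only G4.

In Ł4: at x_1 = 1/3, x_2 = 1/3 the value is 2/3 — not a tautology.
In G4: every assignment gives 1 — tautology.

only G4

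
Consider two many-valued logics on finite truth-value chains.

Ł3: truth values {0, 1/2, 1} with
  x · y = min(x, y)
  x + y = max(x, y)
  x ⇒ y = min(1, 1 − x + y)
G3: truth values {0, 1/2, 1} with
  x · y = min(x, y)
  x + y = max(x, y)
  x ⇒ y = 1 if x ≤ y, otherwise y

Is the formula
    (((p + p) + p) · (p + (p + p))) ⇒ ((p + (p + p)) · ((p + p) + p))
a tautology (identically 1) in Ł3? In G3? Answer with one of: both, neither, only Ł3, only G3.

both

In Ł3: every assignment gives 1 — tautology.
In G3: every assignment gives 1 — tautology.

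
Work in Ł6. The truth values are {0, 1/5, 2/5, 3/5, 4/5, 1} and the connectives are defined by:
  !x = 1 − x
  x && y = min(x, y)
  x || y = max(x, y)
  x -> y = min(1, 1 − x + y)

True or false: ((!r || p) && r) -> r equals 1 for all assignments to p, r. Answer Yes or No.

At p = 2/5, r = 4/5, for instance:
!r = !4/5 = 1/5
!r || p = 1/5 || 2/5 = 2/5
(!r || p) && r = 2/5 && 4/5 = 2/5
((!r || p) && r) -> r = 2/5 -> 4/5 = 1
and checking the remaining 35 assignments likewise gives ≥ 1 in every case.

Yes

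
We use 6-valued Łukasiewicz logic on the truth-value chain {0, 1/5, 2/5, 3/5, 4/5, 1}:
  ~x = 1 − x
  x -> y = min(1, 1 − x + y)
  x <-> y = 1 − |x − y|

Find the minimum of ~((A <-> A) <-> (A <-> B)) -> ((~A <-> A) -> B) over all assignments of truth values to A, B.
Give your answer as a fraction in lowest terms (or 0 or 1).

Take A = 3/5, B = 0:
A <-> A = 3/5 <-> 3/5 = 1
A <-> B = 3/5 <-> 0 = 2/5
(A <-> A) <-> (A <-> B) = 1 <-> 2/5 = 2/5
~((A <-> A) <-> (A <-> B)) = ~2/5 = 3/5
~A = ~3/5 = 2/5
~A <-> A = 2/5 <-> 3/5 = 4/5
(~A <-> A) -> B = 4/5 -> 0 = 1/5
~((A <-> A) <-> (A <-> B)) -> ((~A <-> A) -> B) = 3/5 -> 1/5 = 3/5
No assignment yields a value below 3/5, so this is the minimum.

3/5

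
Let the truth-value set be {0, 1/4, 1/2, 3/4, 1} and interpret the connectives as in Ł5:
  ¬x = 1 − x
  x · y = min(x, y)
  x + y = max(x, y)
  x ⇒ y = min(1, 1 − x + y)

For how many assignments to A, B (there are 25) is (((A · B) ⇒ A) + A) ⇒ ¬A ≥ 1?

5

value 1: 5 assignments (counts)
value 3/4: 5 assignments
value 1/2: 5 assignments
value 1/4: 5 assignments
value 0: 5 assignments
So 5 of the 25 assignments meet the threshold.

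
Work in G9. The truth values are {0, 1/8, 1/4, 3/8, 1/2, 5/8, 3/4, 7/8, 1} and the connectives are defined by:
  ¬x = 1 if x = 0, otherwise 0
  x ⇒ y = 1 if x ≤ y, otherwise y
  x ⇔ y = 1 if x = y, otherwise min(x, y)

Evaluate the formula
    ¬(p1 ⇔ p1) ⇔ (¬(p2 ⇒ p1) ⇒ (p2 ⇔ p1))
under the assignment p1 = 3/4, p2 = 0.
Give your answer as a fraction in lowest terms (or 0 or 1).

0

p1 ⇔ p1 = 3/4 ⇔ 3/4 = 1
¬(p1 ⇔ p1) = ¬1 = 0
p2 ⇒ p1 = 0 ⇒ 3/4 = 1
¬(p2 ⇒ p1) = ¬1 = 0
p2 ⇔ p1 = 0 ⇔ 3/4 = 0
¬(p2 ⇒ p1) ⇒ (p2 ⇔ p1) = 0 ⇒ 0 = 1
¬(p1 ⇔ p1) ⇔ (¬(p2 ⇒ p1) ⇒ (p2 ⇔ p1)) = 0 ⇔ 1 = 0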